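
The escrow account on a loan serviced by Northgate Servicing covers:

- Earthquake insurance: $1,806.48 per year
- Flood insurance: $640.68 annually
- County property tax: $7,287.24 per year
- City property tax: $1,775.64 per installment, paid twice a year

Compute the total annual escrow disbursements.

Earthquake insurance — $1,806.48 annually
Flood insurance — $640.68 annually
County property tax — $7,287.24 annually
City property tax — $1,775.64 × 2 = $3,551.28 annually
Total per year = $13,285.68

$13,285.68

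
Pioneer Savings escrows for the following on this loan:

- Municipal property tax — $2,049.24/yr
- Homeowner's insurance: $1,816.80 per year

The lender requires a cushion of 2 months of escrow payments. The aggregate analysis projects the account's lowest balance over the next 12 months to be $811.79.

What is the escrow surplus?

Municipal property tax: $2,049.24 annually
Homeowner's insurance: $1,816.80 annually
Total annual escrow = $2,049.24 + $1,816.80 = $3,866.04
Per month = $3,866.04 / 12 = $322.17
Cushion = 2 × $322.17 = $644.34
Excess over cushion: $811.79 − $644.34 = $167.45

$167.45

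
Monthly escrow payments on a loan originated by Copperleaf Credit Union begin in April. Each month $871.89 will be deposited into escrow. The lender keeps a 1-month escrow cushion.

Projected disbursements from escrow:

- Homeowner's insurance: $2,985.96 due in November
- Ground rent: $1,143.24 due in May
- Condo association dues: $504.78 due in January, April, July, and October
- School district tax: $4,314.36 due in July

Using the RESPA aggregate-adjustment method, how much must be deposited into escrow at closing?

$3,854.67

Cushion = 1 × $871.89 = $871.89
Trial balance (start $0, +$871.89 each month, − disbursements):
  Apr: +$871.89 − $504.78 → $367.11
  May: +$871.89 − $1,143.24 → $95.76
  Jun: +$871.89 → $967.65
  Jul: +$871.89 − $4,819.14 → -$2,979.60
  Aug: +$871.89 → -$2,107.71
  Sep: +$871.89 → -$1,235.82
  Oct: +$871.89 − $504.78 → -$868.71
  Nov: +$871.89 − $2,985.96 → -$2,982.78
  Dec: +$871.89 → -$2,110.89
  Jan: +$871.89 − $504.78 → -$1,743.78
  Feb: +$871.89 → -$871.89
  Mar: +$871.89 → $0.00
Lowest trial balance = -$2,982.78 (Nov)
Initial deposit = cushion − low point = $871.89 − (-$2,982.78) = $3,854.67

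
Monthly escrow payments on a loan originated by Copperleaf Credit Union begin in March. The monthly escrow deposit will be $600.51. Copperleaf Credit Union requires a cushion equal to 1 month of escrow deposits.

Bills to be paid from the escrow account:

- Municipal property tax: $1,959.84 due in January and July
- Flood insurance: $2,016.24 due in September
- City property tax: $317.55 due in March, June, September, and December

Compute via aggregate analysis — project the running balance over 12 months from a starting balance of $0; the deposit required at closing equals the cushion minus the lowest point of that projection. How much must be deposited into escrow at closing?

Cushion = 1 × $600.51 = $600.51
Trial balance (start $0, +$600.51 each month, − disbursements):
  Mar: +$600.51 − $317.55 → $282.96
  Apr: +$600.51 → $883.47
  May: +$600.51 → $1,483.98
  Jun: +$600.51 − $317.55 → $1,766.94
  Jul: +$600.51 − $1,959.84 → $407.61
  Aug: +$600.51 → $1,008.12
  Sep: +$600.51 − $2,333.79 → -$725.16
  Oct: +$600.51 → -$124.65
  Nov: +$600.51 → $475.86
  Dec: +$600.51 − $317.55 → $758.82
  Jan: +$600.51 − $1,959.84 → -$600.51
  Feb: +$600.51 → $0.00
Lowest trial balance = -$725.16 (Sep)
Initial deposit = cushion − low point = $600.51 − (-$725.16) = $1,325.67

$1,325.67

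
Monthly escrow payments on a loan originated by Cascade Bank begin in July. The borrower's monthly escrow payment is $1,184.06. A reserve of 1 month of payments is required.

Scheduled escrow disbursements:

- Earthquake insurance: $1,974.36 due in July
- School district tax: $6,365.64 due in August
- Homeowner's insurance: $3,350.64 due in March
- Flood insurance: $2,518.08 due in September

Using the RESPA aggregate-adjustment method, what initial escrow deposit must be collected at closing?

Cushion = 1 × $1,184.06 = $1,184.06
Trial balance (start $0, +$1,184.06 each month, − disbursements):
  Jul: +$1,184.06 − $1,974.36 → -$790.30
  Aug: +$1,184.06 − $6,365.64 → -$5,971.88
  Sep: +$1,184.06 − $2,518.08 → -$7,305.90
  Oct: +$1,184.06 → -$6,121.84
  Nov: +$1,184.06 → -$4,937.78
  Dec: +$1,184.06 → -$3,753.72
  Jan: +$1,184.06 → -$2,569.66
  Feb: +$1,184.06 → -$1,385.60
  Mar: +$1,184.06 − $3,350.64 → -$3,552.18
  Apr: +$1,184.06 → -$2,368.12
  May: +$1,184.06 → -$1,184.06
  Jun: +$1,184.06 → $0.00
Lowest trial balance = -$7,305.90 (Sep)
Initial deposit = cushion − low point = $1,184.06 − (-$7,305.90) = $8,489.96

$8,489.96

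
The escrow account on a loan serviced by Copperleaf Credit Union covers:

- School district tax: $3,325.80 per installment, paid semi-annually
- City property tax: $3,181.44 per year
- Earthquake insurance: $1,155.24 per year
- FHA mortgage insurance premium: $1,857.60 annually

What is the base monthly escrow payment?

School district tax — $3,325.80 × 2 = $6,651.60/yr
City property tax — $3,181.44/yr
Earthquake insurance — $1,155.24/yr
FHA mortgage insurance premium — $1,857.60/yr
Yearly total = $6,651.60 + $3,181.44 + $1,155.24 + $1,857.60 = $12,845.88
Monthly escrow = $12,845.88 / 12 = $1,070.49

$1,070.49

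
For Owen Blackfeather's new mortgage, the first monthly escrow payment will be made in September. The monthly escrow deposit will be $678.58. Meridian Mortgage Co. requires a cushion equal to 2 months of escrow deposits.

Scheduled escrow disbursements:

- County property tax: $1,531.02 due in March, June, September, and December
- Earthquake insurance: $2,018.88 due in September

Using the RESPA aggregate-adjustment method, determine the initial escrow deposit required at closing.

$4,228.48

Cushion = 2 × $678.58 = $1,357.16
Trial balance (start $0, +$678.58 each month, − disbursements):
  Sep: +$678.58 − $3,549.90 → -$2,871.32
  Oct: +$678.58 → -$2,192.74
  Nov: +$678.58 → -$1,514.16
  Dec: +$678.58 − $1,531.02 → -$2,366.60
  Jan: +$678.58 → -$1,688.02
  Feb: +$678.58 → -$1,009.44
  Mar: +$678.58 − $1,531.02 → -$1,861.88
  Apr: +$678.58 → -$1,183.30
  May: +$678.58 → -$504.72
  Jun: +$678.58 − $1,531.02 → -$1,357.16
  Jul: +$678.58 → -$678.58
  Aug: +$678.58 → $0.00
Lowest trial balance = -$2,871.32 (Sep)
Initial deposit = cushion − low point = $1,357.16 − (-$2,871.32) = $4,228.48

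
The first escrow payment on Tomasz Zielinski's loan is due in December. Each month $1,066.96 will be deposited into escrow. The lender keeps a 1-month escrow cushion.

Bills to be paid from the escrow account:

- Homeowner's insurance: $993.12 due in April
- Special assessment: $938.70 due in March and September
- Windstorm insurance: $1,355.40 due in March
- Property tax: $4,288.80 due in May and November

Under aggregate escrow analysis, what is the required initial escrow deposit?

Cushion = 1 × $1,066.96 = $1,066.96
Trial balance (start $0, +$1,066.96 each month, − disbursements):
  Dec: +$1,066.96 → $1,066.96
  Jan: +$1,066.96 → $2,133.92
  Feb: +$1,066.96 → $3,200.88
  Mar: +$1,066.96 − $2,294.10 → $1,973.74
  Apr: +$1,066.96 − $993.12 → $2,047.58
  May: +$1,066.96 − $4,288.80 → -$1,174.26
  Jun: +$1,066.96 → -$107.30
  Jul: +$1,066.96 → $959.66
  Aug: +$1,066.96 → $2,026.62
  Sep: +$1,066.96 − $938.70 → $2,154.88
  Oct: +$1,066.96 → $3,221.84
  Nov: +$1,066.96 − $4,288.80 → $0.00
Lowest trial balance = -$1,174.26 (May)
Initial deposit = cushion − low point = $1,066.96 − (-$1,174.26) = $2,241.22

$2,241.22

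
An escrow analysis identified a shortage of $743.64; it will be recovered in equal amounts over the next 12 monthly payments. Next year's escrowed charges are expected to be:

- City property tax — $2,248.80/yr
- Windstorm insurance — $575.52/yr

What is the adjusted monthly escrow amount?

City property tax = $2,248.80 annually
Windstorm insurance = $575.52 annually
Combined annual = $2,824.32
Per month = $2,824.32 / 12 = $235.36
Shortage spread = $743.64 / 12 = $61.97/mo
Adjusted monthly = $235.36 + $61.97 = $297.33

$297.33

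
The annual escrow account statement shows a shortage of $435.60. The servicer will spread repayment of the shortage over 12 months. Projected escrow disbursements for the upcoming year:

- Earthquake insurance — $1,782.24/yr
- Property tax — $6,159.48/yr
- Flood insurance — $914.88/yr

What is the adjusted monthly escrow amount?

Earthquake insurance: $1,782.24 annually
Property tax: $6,159.48 annually
Flood insurance: $914.88 annually
Total annual escrow = $8,856.60
Monthly escrow = $8,856.60 / 12 = $738.05
Shortage spread = $435.60 / 12 = $36.30/mo
Adjusted monthly = $738.05 + $36.30 = $774.35

$774.35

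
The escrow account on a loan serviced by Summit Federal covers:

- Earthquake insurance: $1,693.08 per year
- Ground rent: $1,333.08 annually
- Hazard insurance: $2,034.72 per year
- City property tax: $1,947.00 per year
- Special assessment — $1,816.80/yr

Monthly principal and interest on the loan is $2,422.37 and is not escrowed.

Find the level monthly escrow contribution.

$735.39

Earthquake insurance — $1,693.08 annually
Ground rent — $1,333.08 annually
Hazard insurance — $2,034.72 annually
City property tax — $1,947.00 annually
Special assessment — $1,816.80 annually
Annual escrow total = $8,824.68
Per month = $8,824.68 ÷ 12 = $735.39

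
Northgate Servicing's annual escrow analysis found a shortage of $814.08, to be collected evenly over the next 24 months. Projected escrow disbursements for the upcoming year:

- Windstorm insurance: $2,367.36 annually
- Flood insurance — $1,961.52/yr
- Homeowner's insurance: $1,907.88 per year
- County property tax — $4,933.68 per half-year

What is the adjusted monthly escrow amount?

Windstorm insurance: $2,367.36/yr
Flood insurance: $1,961.52/yr
Homeowner's insurance: $1,907.88/yr
County property tax: $4,933.68 × 2 = $9,867.36/yr
Annual escrow total = $2,367.36 + $1,961.52 + $1,907.88 + $9,867.36 = $16,104.12
Monthly = $16,104.12 / 12 = $1,342.01
Monthly shortage recovery: $814.08 / 24 = $33.92
New monthly escrow = $1,342.01 + $33.92 = $1,375.93

$1,375.93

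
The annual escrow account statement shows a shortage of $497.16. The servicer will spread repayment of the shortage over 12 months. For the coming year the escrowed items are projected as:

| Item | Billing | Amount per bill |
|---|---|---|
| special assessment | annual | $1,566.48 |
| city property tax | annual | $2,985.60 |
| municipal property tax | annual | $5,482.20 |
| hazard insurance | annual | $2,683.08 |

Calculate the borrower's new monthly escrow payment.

Special assessment: $1,566.48/yr
City property tax: $2,985.60/yr
Municipal property tax: $5,482.20/yr
Hazard insurance: $2,683.08/yr
Total per year = $12,717.36
Per month = $12,717.36 ÷ 12 = $1,059.78
Shortage per month = $497.16 ÷ 12 = $41.43
New monthly escrow = $1,059.78 + $41.43 = $1,101.21

$1,101.21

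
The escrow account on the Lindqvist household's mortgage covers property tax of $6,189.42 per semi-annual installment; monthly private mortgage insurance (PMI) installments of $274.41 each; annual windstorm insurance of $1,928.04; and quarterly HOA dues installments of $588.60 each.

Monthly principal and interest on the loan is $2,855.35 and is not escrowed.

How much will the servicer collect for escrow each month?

Property tax = $6,189.42 × 2 = $12,378.84/yr
Private mortgage insurance (PMI) = $274.41 × 12 = $3,292.92/yr
Windstorm insurance = $1,928.04/yr
HOA dues = $588.60 × 4 = $2,354.40/yr
Annual escrow total = $12,378.84 + $3,292.92 + $1,928.04 + $2,354.40 = $19,954.20
Monthly escrow = $19,954.20 / 12 = $1,662.85

$1,662.85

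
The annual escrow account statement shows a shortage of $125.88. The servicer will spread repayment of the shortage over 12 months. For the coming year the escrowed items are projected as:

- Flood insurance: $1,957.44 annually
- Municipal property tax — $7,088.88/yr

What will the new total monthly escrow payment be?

$764.35

Flood insurance — $1,957.44
Municipal property tax — $7,088.88
Combined annual = $1,957.44 + $7,088.88 = $9,046.32
Per month = $9,046.32 / 12 = $753.86
Monthly shortage recovery: $125.88 / 12 = $10.49
Adjusted monthly = $753.86 + $10.49 = $764.35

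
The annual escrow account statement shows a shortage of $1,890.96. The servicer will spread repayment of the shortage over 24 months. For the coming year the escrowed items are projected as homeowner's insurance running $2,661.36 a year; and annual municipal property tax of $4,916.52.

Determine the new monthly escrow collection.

$710.28

Homeowner's insurance = $2,661.36
Municipal property tax = $4,916.52
Annual escrow total = $7,577.88
Base monthly escrow = $7,577.88 ÷ 12 = $631.49
Shortage per month = $1,890.96 ÷ 24 = $78.79
New monthly escrow = $631.49 + $78.79 = $710.28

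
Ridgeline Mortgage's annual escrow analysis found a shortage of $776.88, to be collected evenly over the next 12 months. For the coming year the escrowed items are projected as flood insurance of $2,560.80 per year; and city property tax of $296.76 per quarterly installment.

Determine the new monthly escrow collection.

$377.06

Flood insurance — $2,560.80 per year
City property tax — $296.76 × 4 = $1,187.04 per year
Annual escrow total = $2,560.80 + $1,187.04 = $3,747.84
Per month = $3,747.84 ÷ 12 = $312.32
Shortage per month = $776.88 / 12 = $64.74
Adjusted monthly = $312.32 + $64.74 = $377.06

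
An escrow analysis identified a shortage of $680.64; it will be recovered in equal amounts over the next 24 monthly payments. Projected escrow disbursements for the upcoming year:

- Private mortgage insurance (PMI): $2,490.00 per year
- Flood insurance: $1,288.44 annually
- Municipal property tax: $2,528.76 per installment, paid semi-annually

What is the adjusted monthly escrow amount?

Private mortgage insurance (PMI): $2,490.00 annually
Flood insurance: $1,288.44 annually
Municipal property tax: $2,528.76 × 2 = $5,057.52 annually
Yearly total = $8,835.96
Monthly escrow = $8,835.96 / 12 = $736.33
Shortage per month = $680.64 / 24 = $28.36
New monthly escrow = $736.33 + $28.36 = $764.69

$764.69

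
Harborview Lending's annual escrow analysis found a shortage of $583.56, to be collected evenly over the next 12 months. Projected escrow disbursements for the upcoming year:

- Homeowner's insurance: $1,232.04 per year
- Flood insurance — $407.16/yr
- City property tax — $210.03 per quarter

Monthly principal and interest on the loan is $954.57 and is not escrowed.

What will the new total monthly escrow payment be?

Homeowner's insurance: $1,232.04 annually
Flood insurance: $407.16 annually
City property tax: $210.03 × 4 = $840.12 annually
Total per year = $2,479.32
Monthly = $2,479.32 ÷ 12 = $206.61
Shortage per month = $583.56 / 12 = $48.63
New monthly escrow = $206.61 + $48.63 = $255.24

$255.24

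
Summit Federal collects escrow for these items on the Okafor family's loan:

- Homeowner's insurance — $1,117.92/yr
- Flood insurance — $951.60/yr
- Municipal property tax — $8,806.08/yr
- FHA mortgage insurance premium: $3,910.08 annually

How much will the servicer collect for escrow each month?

Homeowner's insurance — $1,117.92/yr
Flood insurance — $951.60/yr
Municipal property tax — $8,806.08/yr
FHA mortgage insurance premium — $3,910.08/yr
Total annual escrow = $1,117.92 + $951.60 + $8,806.08 + $3,910.08 = $14,785.68
Monthly escrow = $14,785.68 ÷ 12 = $1,232.14

$1,232.14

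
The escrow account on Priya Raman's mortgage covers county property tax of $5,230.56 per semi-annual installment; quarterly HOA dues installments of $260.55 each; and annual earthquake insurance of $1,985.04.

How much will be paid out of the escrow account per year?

County property tax — $5,230.56 × 2 = $10,461.12
HOA dues — $260.55 × 4 = $1,042.20
Earthquake insurance — $1,985.04
Annual escrow total = $13,488.36

$13,488.36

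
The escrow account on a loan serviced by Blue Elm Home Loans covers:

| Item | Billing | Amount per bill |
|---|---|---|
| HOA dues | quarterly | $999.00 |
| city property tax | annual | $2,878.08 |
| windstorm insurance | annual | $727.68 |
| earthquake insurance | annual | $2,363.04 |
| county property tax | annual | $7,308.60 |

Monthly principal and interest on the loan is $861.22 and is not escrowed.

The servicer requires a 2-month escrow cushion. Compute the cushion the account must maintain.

$2,878.90

HOA dues: $999.00 × 4 = $3,996.00
City property tax: $2,878.08
Windstorm insurance: $727.68
Earthquake insurance: $2,363.04
County property tax: $7,308.60
Total annual escrow = $3,996.00 + $2,878.08 + $727.68 + $2,363.04 + $7,308.60 = $17,273.40
Base monthly escrow = $17,273.40 / 12 = $1,439.45
Reserve = 2 × $1,439.45 = $2,878.90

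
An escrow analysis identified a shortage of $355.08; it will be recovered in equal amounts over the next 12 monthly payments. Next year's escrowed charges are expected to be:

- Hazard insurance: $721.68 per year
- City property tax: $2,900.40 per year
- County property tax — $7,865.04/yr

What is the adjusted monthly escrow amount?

$986.85

Hazard insurance: $721.68 per year
City property tax: $2,900.40 per year
County property tax: $7,865.04 per year
Total per year = $11,487.12
Per month = $11,487.12 ÷ 12 = $957.26
Monthly shortage recovery: $355.08 / 12 = $29.59
Adjusted monthly = $957.26 + $29.59 = $986.85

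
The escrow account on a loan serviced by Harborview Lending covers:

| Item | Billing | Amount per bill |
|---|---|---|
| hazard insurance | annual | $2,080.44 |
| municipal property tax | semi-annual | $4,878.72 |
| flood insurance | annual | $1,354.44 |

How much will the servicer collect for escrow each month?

$1,099.36

Hazard insurance: $2,080.44
Municipal property tax: $4,878.72 × 2 = $9,757.44
Flood insurance: $1,354.44
Annual escrow total = $13,192.32
Per month = $13,192.32 ÷ 12 = $1,099.36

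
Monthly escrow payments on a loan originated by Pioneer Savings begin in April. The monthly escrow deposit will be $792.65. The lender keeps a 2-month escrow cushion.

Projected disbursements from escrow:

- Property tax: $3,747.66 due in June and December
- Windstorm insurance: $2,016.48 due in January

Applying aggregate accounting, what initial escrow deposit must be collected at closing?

$3,170.60

Cushion = 2 × $792.65 = $1,585.30
Trial balance (start $0, +$792.65 each month, − disbursements):
  Apr: +$792.65 → $792.65
  May: +$792.65 → $1,585.30
  Jun: +$792.65 − $3,747.66 → -$1,369.71
  Jul: +$792.65 → -$577.06
  Aug: +$792.65 → $215.59
  Sep: +$792.65 → $1,008.24
  Oct: +$792.65 → $1,800.89
  Nov: +$792.65 → $2,593.54
  Dec: +$792.65 − $3,747.66 → -$361.47
  Jan: +$792.65 − $2,016.48 → -$1,585.30
  Feb: +$792.65 → -$792.65
  Mar: +$792.65 → $0.00
Lowest trial balance = -$1,585.30 (Jan)
Initial deposit = cushion − low point = $1,585.30 − (-$1,585.30) = $3,170.60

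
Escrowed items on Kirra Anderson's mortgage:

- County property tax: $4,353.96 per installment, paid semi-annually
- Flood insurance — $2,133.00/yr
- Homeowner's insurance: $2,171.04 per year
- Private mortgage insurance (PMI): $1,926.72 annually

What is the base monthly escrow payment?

County property tax = $4,353.96 × 2 = $8,707.92 per year
Flood insurance = $2,133.00 per year
Homeowner's insurance = $2,171.04 per year
Private mortgage insurance (PMI) = $1,926.72 per year
Total annual escrow = $8,707.92 + $2,133.00 + $2,171.04 + $1,926.72 = $14,938.68
Monthly escrow = $14,938.68 ÷ 12 = $1,244.89

$1,244.89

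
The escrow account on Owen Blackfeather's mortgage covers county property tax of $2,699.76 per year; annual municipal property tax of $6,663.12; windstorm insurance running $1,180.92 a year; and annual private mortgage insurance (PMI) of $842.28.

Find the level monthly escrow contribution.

$948.84

County property tax: $2,699.76/yr
Municipal property tax: $6,663.12/yr
Windstorm insurance: $1,180.92/yr
Private mortgage insurance (PMI): $842.28/yr
Total annual escrow = $11,386.08
Monthly escrow = $11,386.08 ÷ 12 = $948.84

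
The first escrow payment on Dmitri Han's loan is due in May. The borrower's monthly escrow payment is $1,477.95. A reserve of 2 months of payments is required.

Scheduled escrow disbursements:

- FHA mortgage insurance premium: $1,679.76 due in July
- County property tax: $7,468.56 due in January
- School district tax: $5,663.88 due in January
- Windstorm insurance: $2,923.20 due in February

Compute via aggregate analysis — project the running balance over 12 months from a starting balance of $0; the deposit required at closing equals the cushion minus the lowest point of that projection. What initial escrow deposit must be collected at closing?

Cushion = 2 × $1,477.95 = $2,955.90
Trial balance (start $0, +$1,477.95 each month, − disbursements):
  May: +$1,477.95 → $1,477.95
  Jun: +$1,477.95 → $2,955.90
  Jul: +$1,477.95 − $1,679.76 → $2,754.09
  Aug: +$1,477.95 → $4,232.04
  Sep: +$1,477.95 → $5,709.99
  Oct: +$1,477.95 → $7,187.94
  Nov: +$1,477.95 → $8,665.89
  Dec: +$1,477.95 → $10,143.84
  Jan: +$1,477.95 − $13,132.44 → -$1,510.65
  Feb: +$1,477.95 − $2,923.20 → -$2,955.90
  Mar: +$1,477.95 → -$1,477.95
  Apr: +$1,477.95 → $0.00
Lowest trial balance = -$2,955.90 (Feb)
Initial deposit = cushion − low point = $2,955.90 − (-$2,955.90) = $5,911.80

$5,911.80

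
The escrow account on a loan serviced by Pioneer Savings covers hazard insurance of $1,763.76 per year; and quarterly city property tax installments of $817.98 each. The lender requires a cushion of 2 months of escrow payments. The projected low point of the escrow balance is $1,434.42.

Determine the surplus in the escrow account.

Hazard insurance = $1,763.76/yr
City property tax = $817.98 × 4 = $3,271.92/yr
Total per year = $1,763.76 + $3,271.92 = $5,035.68
Per month = $5,035.68 ÷ 12 = $419.64
Required reserve = 2 × $419.64 = $839.28
Excess over cushion: $1,434.42 − $839.28 = $595.14

$595.14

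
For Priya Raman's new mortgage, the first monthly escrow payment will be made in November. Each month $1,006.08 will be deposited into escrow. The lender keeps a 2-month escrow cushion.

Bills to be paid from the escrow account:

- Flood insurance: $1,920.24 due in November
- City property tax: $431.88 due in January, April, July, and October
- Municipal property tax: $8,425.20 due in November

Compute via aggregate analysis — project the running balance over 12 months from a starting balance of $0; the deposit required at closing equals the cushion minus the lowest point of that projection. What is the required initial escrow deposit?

Cushion = 2 × $1,006.08 = $2,012.16
Trial balance (start $0, +$1,006.08 each month, − disbursements):
  Nov: +$1,006.08 − $10,345.44 → -$9,339.36
  Dec: +$1,006.08 → -$8,333.28
  Jan: +$1,006.08 − $431.88 → -$7,759.08
  Feb: +$1,006.08 → -$6,753.00
  Mar: +$1,006.08 → -$5,746.92
  Apr: +$1,006.08 − $431.88 → -$5,172.72
  May: +$1,006.08 → -$4,166.64
  Jun: +$1,006.08 → -$3,160.56
  Jul: +$1,006.08 − $431.88 → -$2,586.36
  Aug: +$1,006.08 → -$1,580.28
  Sep: +$1,006.08 → -$574.20
  Oct: +$1,006.08 − $431.88 → $0.00
Lowest trial balance = -$9,339.36 (Nov)
Initial deposit = cushion − low point = $2,012.16 − (-$9,339.36) = $11,351.52

$11,351.52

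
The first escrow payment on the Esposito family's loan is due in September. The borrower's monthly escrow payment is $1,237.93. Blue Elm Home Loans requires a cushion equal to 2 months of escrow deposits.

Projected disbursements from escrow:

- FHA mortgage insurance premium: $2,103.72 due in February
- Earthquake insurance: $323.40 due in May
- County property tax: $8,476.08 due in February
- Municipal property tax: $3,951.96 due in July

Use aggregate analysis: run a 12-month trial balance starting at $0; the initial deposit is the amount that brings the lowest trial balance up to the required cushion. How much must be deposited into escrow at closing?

Cushion = 2 × $1,237.93 = $2,475.86
Trial balance (start $0, +$1,237.93 each month, − disbursements):
  Sep: +$1,237.93 → $1,237.93
  Oct: +$1,237.93 → $2,475.86
  Nov: +$1,237.93 → $3,713.79
  Dec: +$1,237.93 → $4,951.72
  Jan: +$1,237.93 → $6,189.65
  Feb: +$1,237.93 − $10,579.80 → -$3,152.22
  Mar: +$1,237.93 → -$1,914.29
  Apr: +$1,237.93 → -$676.36
  May: +$1,237.93 − $323.40 → $238.17
  Jun: +$1,237.93 → $1,476.10
  Jul: +$1,237.93 − $3,951.96 → -$1,237.93
  Aug: +$1,237.93 → $0.00
Lowest trial balance = -$3,152.22 (Feb)
Initial deposit = cushion − low point = $2,475.86 − (-$3,152.22) = $5,628.08

$5,628.08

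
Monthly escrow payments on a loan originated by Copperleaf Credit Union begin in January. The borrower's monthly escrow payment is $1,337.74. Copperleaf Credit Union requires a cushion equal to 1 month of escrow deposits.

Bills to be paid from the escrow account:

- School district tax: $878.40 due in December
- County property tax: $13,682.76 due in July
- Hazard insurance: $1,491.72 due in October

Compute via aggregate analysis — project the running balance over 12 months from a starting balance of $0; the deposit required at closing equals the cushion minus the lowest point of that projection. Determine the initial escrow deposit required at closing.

$5,656.32

Cushion = 1 × $1,337.74 = $1,337.74
Trial balance (start $0, +$1,337.74 each month, − disbursements):
  Jan: +$1,337.74 → $1,337.74
  Feb: +$1,337.74 → $2,675.48
  Mar: +$1,337.74 → $4,013.22
  Apr: +$1,337.74 → $5,350.96
  May: +$1,337.74 → $6,688.70
  Jun: +$1,337.74 → $8,026.44
  Jul: +$1,337.74 − $13,682.76 → -$4,318.58
  Aug: +$1,337.74 → -$2,980.84
  Sep: +$1,337.74 → -$1,643.10
  Oct: +$1,337.74 − $1,491.72 → -$1,797.08
  Nov: +$1,337.74 → -$459.34
  Dec: +$1,337.74 − $878.40 → $0.00
Lowest trial balance = -$4,318.58 (Jul)
Initial deposit = cushion − low point = $1,337.74 − (-$4,318.58) = $5,656.32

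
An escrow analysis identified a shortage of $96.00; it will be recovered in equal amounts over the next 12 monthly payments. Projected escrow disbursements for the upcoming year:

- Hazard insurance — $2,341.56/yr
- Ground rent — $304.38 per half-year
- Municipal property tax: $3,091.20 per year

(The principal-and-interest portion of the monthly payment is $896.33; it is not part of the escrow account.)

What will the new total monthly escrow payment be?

Hazard insurance — $2,341.56 per year
Ground rent — $304.38 × 2 = $608.76 per year
Municipal property tax — $3,091.20 per year
Yearly total = $2,341.56 + $608.76 + $3,091.20 = $6,041.52
Monthly escrow = $6,041.52 ÷ 12 = $503.46
Shortage per month = $96.00 / 12 = $8.00
New monthly escrow = $503.46 + $8.00 = $511.46

$511.46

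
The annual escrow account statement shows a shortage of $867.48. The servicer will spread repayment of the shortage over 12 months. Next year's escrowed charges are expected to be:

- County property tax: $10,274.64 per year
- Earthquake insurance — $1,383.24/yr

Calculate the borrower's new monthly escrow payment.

$1,043.78

County property tax — $10,274.64
Earthquake insurance — $1,383.24
Total per year = $10,274.64 + $1,383.24 = $11,657.88
Base monthly escrow = $11,657.88 / 12 = $971.49
Shortage per month = $867.48 / 12 = $72.29
New monthly escrow = $971.49 + $72.29 = $1,043.78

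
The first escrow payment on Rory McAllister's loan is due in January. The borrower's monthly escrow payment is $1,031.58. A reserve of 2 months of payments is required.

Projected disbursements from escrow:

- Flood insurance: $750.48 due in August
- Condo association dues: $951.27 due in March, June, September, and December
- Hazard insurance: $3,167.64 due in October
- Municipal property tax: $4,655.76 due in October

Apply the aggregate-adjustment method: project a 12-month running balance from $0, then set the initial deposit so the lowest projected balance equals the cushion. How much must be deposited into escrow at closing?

$3,175.05

Cushion = 2 × $1,031.58 = $2,063.16
Trial balance (start $0, +$1,031.58 each month, − disbursements):
  Jan: +$1,031.58 → $1,031.58
  Feb: +$1,031.58 → $2,063.16
  Mar: +$1,031.58 − $951.27 → $2,143.47
  Apr: +$1,031.58 → $3,175.05
  May: +$1,031.58 → $4,206.63
  Jun: +$1,031.58 − $951.27 → $4,286.94
  Jul: +$1,031.58 → $5,318.52
  Aug: +$1,031.58 − $750.48 → $5,599.62
  Sep: +$1,031.58 − $951.27 → $5,679.93
  Oct: +$1,031.58 − $7,823.40 → -$1,111.89
  Nov: +$1,031.58 → -$80.31
  Dec: +$1,031.58 − $951.27 → $0.00
Lowest trial balance = -$1,111.89 (Oct)
Initial deposit = cushion − low point = $2,063.16 − (-$1,111.89) = $3,175.05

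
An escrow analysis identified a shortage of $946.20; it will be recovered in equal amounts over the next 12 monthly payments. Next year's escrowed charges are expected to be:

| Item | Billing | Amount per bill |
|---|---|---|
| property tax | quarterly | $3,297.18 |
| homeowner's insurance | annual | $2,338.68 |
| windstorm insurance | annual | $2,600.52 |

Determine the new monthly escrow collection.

Property tax = $3,297.18 × 4 = $13,188.72
Homeowner's insurance = $2,338.68
Windstorm insurance = $2,600.52
Total per year = $18,127.92
Base monthly escrow = $18,127.92 / 12 = $1,510.66
Shortage per month = $946.20 ÷ 12 = $78.85
New monthly escrow = $1,510.66 + $78.85 = $1,589.51

$1,589.51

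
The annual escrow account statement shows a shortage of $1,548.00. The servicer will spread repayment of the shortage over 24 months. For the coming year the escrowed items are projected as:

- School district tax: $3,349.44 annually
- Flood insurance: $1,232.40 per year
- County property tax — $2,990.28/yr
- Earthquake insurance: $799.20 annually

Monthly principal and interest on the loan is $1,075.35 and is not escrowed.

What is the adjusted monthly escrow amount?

School district tax: $3,349.44/yr
Flood insurance: $1,232.40/yr
County property tax: $2,990.28/yr
Earthquake insurance: $799.20/yr
Total per year = $8,371.32
Monthly = $8,371.32 / 12 = $697.61
Monthly shortage recovery: $1,548.00 ÷ 24 = $64.50
Adjusted monthly = $697.61 + $64.50 = $762.11

$762.11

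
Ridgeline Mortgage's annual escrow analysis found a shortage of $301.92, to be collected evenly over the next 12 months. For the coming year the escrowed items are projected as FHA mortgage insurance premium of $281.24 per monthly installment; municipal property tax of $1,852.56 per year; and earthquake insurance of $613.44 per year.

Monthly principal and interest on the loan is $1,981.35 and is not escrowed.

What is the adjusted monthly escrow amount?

$511.90

FHA mortgage insurance premium — $281.24 × 12 = $3,374.88
Municipal property tax — $1,852.56
Earthquake insurance — $613.44
Combined annual = $3,374.88 + $1,852.56 + $613.44 = $5,840.88
Per month = $5,840.88 / 12 = $486.74
Monthly shortage recovery: $301.92 / 12 = $25.16
Adjusted monthly = $486.74 + $25.16 = $511.90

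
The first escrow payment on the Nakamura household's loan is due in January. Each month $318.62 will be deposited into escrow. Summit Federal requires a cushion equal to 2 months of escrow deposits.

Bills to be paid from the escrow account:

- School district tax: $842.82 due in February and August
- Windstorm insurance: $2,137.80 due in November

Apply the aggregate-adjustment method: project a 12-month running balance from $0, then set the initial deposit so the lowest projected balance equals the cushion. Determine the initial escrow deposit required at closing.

Cushion = 2 × $318.62 = $637.24
Trial balance (start $0, +$318.62 each month, − disbursements):
  Jan: +$318.62 → $318.62
  Feb: +$318.62 − $842.82 → -$205.58
  Mar: +$318.62 → $113.04
  Apr: +$318.62 → $431.66
  May: +$318.62 → $750.28
  Jun: +$318.62 → $1,068.90
  Jul: +$318.62 → $1,387.52
  Aug: +$318.62 − $842.82 → $863.32
  Sep: +$318.62 → $1,181.94
  Oct: +$318.62 → $1,500.56
  Nov: +$318.62 − $2,137.80 → -$318.62
  Dec: +$318.62 → $0.00
Lowest trial balance = -$318.62 (Nov)
Initial deposit = cushion − low point = $637.24 − (-$318.62) = $955.86

$955.86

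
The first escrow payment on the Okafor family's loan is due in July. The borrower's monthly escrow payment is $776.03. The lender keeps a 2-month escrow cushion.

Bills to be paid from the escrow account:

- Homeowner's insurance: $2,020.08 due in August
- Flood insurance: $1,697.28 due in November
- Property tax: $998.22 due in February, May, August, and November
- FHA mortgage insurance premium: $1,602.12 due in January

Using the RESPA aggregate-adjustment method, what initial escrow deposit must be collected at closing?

$3,657.96

Cushion = 2 × $776.03 = $1,552.06
Trial balance (start $0, +$776.03 each month, − disbursements):
  Jul: +$776.03 → $776.03
  Aug: +$776.03 − $3,018.30 → -$1,466.24
  Sep: +$776.03 → -$690.21
  Oct: +$776.03 → $85.82
  Nov: +$776.03 − $2,695.50 → -$1,833.65
  Dec: +$776.03 → -$1,057.62
  Jan: +$776.03 − $1,602.12 → -$1,883.71
  Feb: +$776.03 − $998.22 → -$2,105.90
  Mar: +$776.03 → -$1,329.87
  Apr: +$776.03 → -$553.84
  May: +$776.03 − $998.22 → -$776.03
  Jun: +$776.03 → $0.00
Lowest trial balance = -$2,105.90 (Feb)
Initial deposit = cushion − low point = $1,552.06 − (-$2,105.90) = $3,657.96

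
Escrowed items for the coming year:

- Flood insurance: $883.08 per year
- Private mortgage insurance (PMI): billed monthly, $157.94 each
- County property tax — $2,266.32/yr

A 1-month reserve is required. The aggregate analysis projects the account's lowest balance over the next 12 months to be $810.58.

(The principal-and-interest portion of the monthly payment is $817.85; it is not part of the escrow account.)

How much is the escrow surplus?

$390.19

Flood insurance: $883.08 per year
Private mortgage insurance (PMI): $157.94 × 12 = $1,895.28 per year
County property tax: $2,266.32 per year
Total per year = $883.08 + $1,895.28 + $2,266.32 = $5,044.68
Monthly = $5,044.68 / 12 = $420.39
Cushion = 1 × $420.39 = $420.39
Surplus = $810.58 − $420.39 = $390.19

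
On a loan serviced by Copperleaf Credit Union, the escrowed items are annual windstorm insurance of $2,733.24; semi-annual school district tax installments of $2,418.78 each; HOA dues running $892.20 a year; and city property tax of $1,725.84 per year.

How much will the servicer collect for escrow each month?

Windstorm insurance: $2,733.24/yr
School district tax: $2,418.78 × 2 = $4,837.56/yr
HOA dues: $892.20/yr
City property tax: $1,725.84/yr
Total per year = $10,188.84
Base monthly escrow = $10,188.84 / 12 = $849.07

$849.07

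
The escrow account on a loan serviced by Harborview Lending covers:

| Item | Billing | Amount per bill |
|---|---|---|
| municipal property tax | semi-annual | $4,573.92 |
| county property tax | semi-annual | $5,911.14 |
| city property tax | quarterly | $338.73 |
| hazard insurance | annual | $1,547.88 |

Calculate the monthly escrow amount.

$1,989.41

Municipal property tax: $4,573.92 × 2 = $9,147.84 per year
County property tax: $5,911.14 × 2 = $11,822.28 per year
City property tax: $338.73 × 4 = $1,354.92 per year
Hazard insurance: $1,547.88 per year
Combined annual = $23,872.92
Monthly escrow = $23,872.92 / 12 = $1,989.41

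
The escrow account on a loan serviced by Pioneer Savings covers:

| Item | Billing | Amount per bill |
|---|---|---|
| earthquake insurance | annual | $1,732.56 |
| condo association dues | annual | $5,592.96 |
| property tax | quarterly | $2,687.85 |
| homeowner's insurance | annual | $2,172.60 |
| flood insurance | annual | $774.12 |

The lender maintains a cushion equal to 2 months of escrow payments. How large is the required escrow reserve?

$3,503.94

Earthquake insurance = $1,732.56/yr
Condo association dues = $5,592.96/yr
Property tax = $2,687.85 × 4 = $10,751.40/yr
Homeowner's insurance = $2,172.60/yr
Flood insurance = $774.12/yr
Annual escrow total = $21,023.64
Per month = $21,023.64 ÷ 12 = $1,751.97
Cushion = 2 × $1,751.97 = $3,503.94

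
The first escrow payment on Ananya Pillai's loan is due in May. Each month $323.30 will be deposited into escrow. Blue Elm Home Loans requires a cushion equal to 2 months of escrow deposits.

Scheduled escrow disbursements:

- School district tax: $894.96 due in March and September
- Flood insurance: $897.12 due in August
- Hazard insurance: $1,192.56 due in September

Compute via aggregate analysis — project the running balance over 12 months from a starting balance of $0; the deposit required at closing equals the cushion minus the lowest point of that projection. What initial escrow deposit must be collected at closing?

Cushion = 2 × $323.30 = $646.60
Trial balance (start $0, +$323.30 each month, − disbursements):
  May: +$323.30 → $323.30
  Jun: +$323.30 → $646.60
  Jul: +$323.30 → $969.90
  Aug: +$323.30 − $897.12 → $396.08
  Sep: +$323.30 − $2,087.52 → -$1,368.14
  Oct: +$323.30 → -$1,044.84
  Nov: +$323.30 → -$721.54
  Dec: +$323.30 → -$398.24
  Jan: +$323.30 → -$74.94
  Feb: +$323.30 → $248.36
  Mar: +$323.30 − $894.96 → -$323.30
  Apr: +$323.30 → $0.00
Lowest trial balance = -$1,368.14 (Sep)
Initial deposit = cushion − low point = $646.60 − (-$1,368.14) = $2,014.74

$2,014.74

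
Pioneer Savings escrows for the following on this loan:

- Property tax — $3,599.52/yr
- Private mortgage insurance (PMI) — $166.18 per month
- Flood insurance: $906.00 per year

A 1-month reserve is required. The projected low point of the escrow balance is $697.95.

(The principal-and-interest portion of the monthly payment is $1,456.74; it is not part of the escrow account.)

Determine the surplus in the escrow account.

Property tax — $3,599.52 per year
Private mortgage insurance (PMI) — $166.18 × 12 = $1,994.16 per year
Flood insurance — $906.00 per year
Total annual escrow = $6,499.68
Base monthly escrow = $6,499.68 ÷ 12 = $541.64
Required reserve = 1 × $541.64 = $541.64
Excess over cushion: $697.95 − $541.64 = $156.31

$156.31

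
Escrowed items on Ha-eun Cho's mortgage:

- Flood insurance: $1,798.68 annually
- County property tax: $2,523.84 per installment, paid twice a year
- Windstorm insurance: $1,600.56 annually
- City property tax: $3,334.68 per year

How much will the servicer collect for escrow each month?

$981.80

Flood insurance = $1,798.68 annually
County property tax = $2,523.84 × 2 = $5,047.68 annually
Windstorm insurance = $1,600.56 annually
City property tax = $3,334.68 annually
Annual escrow total = $1,798.68 + $5,047.68 + $1,600.56 + $3,334.68 = $11,781.60
Monthly escrow = $11,781.60 ÷ 12 = $981.80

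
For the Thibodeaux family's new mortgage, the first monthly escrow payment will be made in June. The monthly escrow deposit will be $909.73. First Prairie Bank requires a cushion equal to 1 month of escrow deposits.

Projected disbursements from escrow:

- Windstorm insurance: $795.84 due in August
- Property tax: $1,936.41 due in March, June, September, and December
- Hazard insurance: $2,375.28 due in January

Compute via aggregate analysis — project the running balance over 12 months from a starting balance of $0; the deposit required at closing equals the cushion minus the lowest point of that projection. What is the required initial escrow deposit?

$2,729.19

Cushion = 1 × $909.73 = $909.73
Trial balance (start $0, +$909.73 each month, − disbursements):
  Jun: +$909.73 − $1,936.41 → -$1,026.68
  Jul: +$909.73 → -$116.95
  Aug: +$909.73 − $795.84 → -$3.06
  Sep: +$909.73 − $1,936.41 → -$1,029.74
  Oct: +$909.73 → -$120.01
  Nov: +$909.73 → $789.72
  Dec: +$909.73 − $1,936.41 → -$236.96
  Jan: +$909.73 − $2,375.28 → -$1,702.51
  Feb: +$909.73 → -$792.78
  Mar: +$909.73 − $1,936.41 → -$1,819.46
  Apr: +$909.73 → -$909.73
  May: +$909.73 → $0.00
Lowest trial balance = -$1,819.46 (Mar)
Initial deposit = cushion − low point = $909.73 − (-$1,819.46) = $2,729.19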